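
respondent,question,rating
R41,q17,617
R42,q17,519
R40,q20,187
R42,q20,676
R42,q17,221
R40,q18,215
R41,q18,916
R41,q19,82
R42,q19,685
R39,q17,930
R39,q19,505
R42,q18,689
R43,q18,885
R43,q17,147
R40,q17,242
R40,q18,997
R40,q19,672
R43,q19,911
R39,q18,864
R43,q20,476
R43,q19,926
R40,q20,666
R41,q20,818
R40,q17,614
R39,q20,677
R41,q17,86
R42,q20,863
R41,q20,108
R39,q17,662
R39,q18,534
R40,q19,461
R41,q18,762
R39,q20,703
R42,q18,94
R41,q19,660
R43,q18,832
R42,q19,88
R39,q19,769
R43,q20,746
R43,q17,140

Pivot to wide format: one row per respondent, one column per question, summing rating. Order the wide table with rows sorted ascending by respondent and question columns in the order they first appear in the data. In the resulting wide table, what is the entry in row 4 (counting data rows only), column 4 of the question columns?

With rows sorted ascending by respondent, row 4 is respondent=R42. question columns in first-appearance order: q17, q20, q18, q19; column 4 is q19.
Long rows with respondent=R42, question=q19: 685 + 88 = 773.

773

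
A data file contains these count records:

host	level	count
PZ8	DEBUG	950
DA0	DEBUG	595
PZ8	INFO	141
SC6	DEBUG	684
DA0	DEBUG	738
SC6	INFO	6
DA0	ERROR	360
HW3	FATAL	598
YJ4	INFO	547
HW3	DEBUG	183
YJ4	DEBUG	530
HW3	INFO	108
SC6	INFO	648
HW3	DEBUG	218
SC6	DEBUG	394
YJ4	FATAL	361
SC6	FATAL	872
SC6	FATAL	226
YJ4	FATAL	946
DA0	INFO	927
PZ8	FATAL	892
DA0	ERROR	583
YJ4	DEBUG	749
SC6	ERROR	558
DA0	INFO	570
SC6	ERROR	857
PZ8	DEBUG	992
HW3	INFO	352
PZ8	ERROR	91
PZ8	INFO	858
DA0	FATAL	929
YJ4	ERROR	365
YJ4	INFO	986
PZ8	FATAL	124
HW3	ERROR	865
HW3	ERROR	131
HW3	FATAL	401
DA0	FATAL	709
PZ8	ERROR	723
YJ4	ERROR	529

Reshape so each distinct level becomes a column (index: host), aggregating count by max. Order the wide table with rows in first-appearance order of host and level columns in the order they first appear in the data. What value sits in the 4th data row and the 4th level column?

With rows in first-appearance order of host, row 4 is host=HW3. level columns in first-appearance order: DEBUG, INFO, ERROR, FATAL; column 4 is FATAL.
Long rows with host=HW3, level=FATAL: max(598, 401) = 598.

598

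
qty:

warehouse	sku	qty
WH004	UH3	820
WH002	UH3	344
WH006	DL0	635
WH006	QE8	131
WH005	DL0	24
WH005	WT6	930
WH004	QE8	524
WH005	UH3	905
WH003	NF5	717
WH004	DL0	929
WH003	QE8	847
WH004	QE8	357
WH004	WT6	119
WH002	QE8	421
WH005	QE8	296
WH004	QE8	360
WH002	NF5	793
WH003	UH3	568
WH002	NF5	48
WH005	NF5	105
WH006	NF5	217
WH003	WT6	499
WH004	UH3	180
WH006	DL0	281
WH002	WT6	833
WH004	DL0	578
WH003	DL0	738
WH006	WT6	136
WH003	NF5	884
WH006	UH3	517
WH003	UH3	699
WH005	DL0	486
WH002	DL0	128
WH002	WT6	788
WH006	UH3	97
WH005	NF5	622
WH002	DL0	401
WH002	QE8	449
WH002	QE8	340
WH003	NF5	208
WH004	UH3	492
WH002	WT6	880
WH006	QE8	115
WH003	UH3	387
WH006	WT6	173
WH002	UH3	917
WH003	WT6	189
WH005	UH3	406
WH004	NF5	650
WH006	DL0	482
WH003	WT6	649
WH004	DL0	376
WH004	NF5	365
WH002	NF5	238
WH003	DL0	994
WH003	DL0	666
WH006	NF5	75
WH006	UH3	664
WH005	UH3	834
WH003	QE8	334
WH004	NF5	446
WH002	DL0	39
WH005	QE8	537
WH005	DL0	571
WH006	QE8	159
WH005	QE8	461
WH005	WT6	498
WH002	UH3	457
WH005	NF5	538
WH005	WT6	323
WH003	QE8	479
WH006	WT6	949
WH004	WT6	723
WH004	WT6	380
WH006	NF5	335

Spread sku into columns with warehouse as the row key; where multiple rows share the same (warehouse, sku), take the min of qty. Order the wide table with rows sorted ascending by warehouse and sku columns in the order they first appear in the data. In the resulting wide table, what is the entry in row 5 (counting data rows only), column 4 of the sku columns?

136

With rows sorted ascending by warehouse, row 5 is warehouse=WH006. sku columns in first-appearance order: UH3, DL0, QE8, WT6, NF5; column 4 is WT6.
Long rows with warehouse=WH006, sku=WT6: min(136, 173, 949) = 136.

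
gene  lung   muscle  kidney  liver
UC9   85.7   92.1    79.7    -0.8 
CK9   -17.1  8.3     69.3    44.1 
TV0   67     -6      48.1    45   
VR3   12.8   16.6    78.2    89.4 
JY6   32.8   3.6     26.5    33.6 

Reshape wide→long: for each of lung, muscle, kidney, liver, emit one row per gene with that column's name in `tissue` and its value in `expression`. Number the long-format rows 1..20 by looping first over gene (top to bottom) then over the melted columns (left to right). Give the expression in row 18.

3.6

20 rows total (5 × 4). Row 18: index ⌊(18-1)/4⌋ = 4 into gene → JY6; (18-1) mod 4 = 1 into the melted columns → muscle.
So row 18 is (JY6, muscle, 3.6); expression = 3.6.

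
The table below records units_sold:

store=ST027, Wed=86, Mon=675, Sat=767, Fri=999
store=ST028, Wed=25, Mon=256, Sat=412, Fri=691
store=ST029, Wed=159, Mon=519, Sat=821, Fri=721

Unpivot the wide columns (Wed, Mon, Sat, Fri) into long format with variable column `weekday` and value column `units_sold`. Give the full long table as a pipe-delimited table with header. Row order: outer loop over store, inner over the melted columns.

Each (store, column) pair becomes one row: 3 × 4 = 12 rows.
For example, (ST027, Wed) → units_sold=86.

| store | weekday | units_sold |
| ST027 | Wed | 86 |
| ST027 | Mon | 675 |
| ST027 | Sat | 767 |
| ST027 | Fri | 999 |
| ST028 | Wed | 25 |
| ST028 | Mon | 256 |
| ST028 | Sat | 412 |
| ST028 | Fri | 691 |
| ST029 | Wed | 159 |
| ST029 | Mon | 519 |
| ST029 | Sat | 821 |
| ST029 | Fri | 721 |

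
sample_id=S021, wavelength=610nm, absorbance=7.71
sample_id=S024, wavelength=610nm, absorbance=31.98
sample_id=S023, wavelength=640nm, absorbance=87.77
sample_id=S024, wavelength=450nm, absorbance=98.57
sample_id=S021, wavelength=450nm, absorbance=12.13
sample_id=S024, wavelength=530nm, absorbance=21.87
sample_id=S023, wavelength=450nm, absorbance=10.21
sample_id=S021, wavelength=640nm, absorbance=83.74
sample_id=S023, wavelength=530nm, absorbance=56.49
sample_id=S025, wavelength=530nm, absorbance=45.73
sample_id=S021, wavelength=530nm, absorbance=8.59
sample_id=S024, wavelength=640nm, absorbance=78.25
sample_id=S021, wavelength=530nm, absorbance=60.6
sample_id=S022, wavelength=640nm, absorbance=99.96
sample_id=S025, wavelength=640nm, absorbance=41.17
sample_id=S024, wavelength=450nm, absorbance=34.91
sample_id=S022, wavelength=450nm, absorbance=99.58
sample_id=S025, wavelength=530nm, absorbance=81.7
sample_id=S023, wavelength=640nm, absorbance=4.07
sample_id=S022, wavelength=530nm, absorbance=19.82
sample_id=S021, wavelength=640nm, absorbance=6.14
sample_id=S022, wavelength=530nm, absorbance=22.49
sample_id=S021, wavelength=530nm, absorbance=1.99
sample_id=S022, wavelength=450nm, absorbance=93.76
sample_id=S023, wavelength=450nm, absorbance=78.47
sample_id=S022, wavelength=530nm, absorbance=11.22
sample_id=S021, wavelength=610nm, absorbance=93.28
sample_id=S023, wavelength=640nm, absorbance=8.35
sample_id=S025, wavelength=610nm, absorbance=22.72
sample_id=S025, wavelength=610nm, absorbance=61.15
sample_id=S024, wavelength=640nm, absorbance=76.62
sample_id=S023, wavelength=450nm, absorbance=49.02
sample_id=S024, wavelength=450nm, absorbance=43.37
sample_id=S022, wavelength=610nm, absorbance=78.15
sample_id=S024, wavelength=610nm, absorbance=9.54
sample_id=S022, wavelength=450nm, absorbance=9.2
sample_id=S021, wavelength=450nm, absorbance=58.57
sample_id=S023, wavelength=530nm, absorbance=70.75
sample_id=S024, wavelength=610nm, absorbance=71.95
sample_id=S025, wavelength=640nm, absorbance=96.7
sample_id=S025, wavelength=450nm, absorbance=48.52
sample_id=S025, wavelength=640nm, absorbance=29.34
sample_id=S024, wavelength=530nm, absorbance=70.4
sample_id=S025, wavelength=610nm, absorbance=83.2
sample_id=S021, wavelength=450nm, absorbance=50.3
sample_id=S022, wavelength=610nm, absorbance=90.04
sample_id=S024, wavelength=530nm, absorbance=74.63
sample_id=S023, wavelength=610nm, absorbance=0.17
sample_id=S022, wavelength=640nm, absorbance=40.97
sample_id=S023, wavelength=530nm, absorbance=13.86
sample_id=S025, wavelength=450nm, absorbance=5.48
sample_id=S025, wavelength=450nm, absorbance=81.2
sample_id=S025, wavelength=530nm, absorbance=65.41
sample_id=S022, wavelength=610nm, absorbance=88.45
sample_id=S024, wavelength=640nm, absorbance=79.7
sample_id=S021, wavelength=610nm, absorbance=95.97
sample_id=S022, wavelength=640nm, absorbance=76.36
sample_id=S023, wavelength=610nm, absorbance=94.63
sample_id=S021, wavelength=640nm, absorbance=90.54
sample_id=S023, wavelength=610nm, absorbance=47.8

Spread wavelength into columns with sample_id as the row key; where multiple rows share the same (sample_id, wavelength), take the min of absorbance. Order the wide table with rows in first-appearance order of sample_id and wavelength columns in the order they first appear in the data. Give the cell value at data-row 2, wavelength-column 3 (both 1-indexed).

34.91

With rows in first-appearance order of sample_id, row 2 is sample_id=S024. wavelength columns in first-appearance order: 610nm, 640nm, 450nm, 530nm; column 3 is 450nm.
Long rows with sample_id=S024, wavelength=450nm: min(98.57, 34.91, 43.37) = 34.91.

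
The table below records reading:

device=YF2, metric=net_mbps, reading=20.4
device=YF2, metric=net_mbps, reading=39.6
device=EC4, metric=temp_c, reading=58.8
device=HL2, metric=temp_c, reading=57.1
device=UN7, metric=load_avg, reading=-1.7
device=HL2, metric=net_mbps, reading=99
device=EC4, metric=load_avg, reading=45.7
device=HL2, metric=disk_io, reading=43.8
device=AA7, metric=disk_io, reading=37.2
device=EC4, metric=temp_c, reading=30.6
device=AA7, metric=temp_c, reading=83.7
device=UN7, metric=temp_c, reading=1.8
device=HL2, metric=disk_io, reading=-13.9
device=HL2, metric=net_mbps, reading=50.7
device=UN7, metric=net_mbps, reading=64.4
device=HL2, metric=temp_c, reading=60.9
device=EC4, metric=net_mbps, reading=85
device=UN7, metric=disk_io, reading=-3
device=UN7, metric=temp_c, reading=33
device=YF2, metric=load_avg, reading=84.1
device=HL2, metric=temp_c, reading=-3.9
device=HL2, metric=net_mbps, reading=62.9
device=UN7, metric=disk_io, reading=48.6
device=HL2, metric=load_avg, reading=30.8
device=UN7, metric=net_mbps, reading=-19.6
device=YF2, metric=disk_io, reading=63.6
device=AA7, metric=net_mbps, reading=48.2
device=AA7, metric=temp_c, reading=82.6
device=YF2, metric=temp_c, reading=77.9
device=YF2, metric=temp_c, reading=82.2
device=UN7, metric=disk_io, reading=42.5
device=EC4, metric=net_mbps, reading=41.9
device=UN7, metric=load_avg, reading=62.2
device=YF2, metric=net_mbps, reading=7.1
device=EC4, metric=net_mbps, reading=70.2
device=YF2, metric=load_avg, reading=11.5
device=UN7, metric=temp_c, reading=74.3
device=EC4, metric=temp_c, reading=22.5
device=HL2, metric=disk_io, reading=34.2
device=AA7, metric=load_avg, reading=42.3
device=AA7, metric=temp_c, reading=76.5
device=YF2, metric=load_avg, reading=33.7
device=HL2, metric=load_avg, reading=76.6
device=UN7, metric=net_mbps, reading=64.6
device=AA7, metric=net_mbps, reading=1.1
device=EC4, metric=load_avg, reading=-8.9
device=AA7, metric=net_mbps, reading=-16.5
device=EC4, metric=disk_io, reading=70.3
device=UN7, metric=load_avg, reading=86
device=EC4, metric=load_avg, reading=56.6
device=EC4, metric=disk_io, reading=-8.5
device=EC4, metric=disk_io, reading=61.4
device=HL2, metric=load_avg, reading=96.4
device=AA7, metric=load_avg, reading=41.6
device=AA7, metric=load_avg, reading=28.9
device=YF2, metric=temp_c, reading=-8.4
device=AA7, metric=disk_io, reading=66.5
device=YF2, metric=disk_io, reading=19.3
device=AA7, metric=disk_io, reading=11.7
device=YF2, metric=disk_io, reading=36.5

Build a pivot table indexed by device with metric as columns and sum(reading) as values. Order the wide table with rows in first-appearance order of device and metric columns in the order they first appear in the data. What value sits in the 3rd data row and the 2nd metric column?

With rows in first-appearance order of device, row 3 is device=HL2. metric columns in first-appearance order: net_mbps, temp_c, load_avg, disk_io; column 2 is temp_c.
Long rows with device=HL2, metric=temp_c: 57.1 + 60.9 + -3.9 = 114.1.

114.1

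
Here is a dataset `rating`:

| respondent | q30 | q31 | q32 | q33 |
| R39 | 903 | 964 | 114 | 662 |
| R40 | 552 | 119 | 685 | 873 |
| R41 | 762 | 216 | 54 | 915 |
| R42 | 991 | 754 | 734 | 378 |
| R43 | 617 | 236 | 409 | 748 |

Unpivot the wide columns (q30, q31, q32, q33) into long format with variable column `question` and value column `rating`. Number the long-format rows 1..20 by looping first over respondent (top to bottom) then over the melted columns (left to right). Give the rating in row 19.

409

20 rows total (5 × 4). Row 19: index ⌊(19-1)/4⌋ = 4 into respondent → R43; (19-1) mod 4 = 2 into the melted columns → q32.
So row 19 is (R43, q32, 409); rating = 409.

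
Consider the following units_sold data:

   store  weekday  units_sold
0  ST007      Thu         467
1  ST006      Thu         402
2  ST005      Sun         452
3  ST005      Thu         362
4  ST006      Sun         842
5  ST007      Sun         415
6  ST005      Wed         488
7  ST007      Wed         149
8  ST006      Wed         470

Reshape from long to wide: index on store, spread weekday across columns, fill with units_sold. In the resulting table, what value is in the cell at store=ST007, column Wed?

Wide layout: rows indexed by store, columns are the 3 distinct weekday values (Thu, Sun, Wed).
Cell (store=ST007, weekday=Wed) draws from the long row where store=ST007 and weekday=Wed, which has units_sold=149.

149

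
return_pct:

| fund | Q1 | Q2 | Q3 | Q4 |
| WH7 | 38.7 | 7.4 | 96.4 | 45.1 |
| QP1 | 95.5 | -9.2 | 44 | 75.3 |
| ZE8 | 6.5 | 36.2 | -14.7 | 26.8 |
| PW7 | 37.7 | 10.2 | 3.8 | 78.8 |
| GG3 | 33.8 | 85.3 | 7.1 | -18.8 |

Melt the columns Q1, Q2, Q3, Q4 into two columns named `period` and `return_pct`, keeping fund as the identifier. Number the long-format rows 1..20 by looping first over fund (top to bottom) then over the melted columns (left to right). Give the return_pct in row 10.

20 rows total (5 × 4). Row 10: index ⌊(10-1)/4⌋ = 2 into fund → ZE8; (10-1) mod 4 = 1 into the melted columns → Q2.
So row 10 is (ZE8, Q2, 36.2); return_pct = 36.2.

36.2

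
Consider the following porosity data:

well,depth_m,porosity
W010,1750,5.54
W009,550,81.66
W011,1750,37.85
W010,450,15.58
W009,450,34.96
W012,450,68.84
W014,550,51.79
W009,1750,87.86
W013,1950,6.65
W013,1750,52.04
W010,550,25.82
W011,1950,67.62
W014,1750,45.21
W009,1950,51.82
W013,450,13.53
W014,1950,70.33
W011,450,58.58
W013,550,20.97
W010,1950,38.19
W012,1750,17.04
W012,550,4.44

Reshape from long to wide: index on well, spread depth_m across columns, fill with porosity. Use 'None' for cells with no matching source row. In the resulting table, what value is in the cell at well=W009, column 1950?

51.82

The long row with well=W009, depth_m=1950 has porosity=51.82.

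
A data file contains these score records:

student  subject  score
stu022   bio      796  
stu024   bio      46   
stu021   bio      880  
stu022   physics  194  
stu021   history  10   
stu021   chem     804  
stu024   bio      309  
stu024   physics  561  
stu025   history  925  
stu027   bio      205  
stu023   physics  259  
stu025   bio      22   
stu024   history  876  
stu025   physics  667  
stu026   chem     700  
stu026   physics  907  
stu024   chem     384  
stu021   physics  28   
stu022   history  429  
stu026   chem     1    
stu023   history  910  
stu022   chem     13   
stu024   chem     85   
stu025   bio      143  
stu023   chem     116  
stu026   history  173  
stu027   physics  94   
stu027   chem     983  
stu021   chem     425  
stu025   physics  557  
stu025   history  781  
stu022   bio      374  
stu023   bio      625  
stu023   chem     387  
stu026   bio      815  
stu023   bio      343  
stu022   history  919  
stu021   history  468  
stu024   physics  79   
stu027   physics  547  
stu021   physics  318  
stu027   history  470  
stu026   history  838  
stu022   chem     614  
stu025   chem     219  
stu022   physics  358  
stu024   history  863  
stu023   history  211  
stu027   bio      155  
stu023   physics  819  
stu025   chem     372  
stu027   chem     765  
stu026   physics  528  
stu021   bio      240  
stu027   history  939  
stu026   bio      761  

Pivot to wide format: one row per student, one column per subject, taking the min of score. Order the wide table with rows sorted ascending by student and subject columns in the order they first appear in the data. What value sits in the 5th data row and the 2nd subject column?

557

With rows sorted ascending by student, row 5 is student=stu025. subject columns in first-appearance order: bio, physics, history, chem; column 2 is physics.
Long rows with student=stu025, subject=physics: min(667, 557) = 557.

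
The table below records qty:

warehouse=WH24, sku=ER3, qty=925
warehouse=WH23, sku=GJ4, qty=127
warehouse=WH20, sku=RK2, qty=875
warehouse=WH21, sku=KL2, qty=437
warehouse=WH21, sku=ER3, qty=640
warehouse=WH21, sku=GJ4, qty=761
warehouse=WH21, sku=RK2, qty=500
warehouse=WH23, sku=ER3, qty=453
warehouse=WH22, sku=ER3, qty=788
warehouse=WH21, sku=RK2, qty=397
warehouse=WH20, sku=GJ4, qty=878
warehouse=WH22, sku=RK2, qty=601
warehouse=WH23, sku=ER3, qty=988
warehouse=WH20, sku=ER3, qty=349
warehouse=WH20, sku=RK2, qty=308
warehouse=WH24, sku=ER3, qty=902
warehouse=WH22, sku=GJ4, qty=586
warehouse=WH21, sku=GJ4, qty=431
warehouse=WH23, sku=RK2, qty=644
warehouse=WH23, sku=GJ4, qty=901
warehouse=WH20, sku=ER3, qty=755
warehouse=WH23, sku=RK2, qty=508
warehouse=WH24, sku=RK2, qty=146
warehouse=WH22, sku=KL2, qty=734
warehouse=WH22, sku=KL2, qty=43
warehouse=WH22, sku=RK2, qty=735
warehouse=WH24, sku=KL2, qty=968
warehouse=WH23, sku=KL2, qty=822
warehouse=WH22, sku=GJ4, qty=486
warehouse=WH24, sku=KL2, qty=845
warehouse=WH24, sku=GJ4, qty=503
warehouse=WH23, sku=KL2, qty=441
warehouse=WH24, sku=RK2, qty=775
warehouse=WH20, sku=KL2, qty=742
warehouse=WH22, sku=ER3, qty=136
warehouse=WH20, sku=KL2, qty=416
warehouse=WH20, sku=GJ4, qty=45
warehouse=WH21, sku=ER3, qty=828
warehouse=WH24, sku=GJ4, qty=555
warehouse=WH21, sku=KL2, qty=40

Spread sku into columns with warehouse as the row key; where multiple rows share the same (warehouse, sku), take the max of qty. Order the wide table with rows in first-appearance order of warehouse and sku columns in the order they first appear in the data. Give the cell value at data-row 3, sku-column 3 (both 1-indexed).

With rows in first-appearance order of warehouse, row 3 is warehouse=WH20. sku columns in first-appearance order: ER3, GJ4, RK2, KL2; column 3 is RK2.
Long rows with warehouse=WH20, sku=RK2: max(875, 308) = 875.

875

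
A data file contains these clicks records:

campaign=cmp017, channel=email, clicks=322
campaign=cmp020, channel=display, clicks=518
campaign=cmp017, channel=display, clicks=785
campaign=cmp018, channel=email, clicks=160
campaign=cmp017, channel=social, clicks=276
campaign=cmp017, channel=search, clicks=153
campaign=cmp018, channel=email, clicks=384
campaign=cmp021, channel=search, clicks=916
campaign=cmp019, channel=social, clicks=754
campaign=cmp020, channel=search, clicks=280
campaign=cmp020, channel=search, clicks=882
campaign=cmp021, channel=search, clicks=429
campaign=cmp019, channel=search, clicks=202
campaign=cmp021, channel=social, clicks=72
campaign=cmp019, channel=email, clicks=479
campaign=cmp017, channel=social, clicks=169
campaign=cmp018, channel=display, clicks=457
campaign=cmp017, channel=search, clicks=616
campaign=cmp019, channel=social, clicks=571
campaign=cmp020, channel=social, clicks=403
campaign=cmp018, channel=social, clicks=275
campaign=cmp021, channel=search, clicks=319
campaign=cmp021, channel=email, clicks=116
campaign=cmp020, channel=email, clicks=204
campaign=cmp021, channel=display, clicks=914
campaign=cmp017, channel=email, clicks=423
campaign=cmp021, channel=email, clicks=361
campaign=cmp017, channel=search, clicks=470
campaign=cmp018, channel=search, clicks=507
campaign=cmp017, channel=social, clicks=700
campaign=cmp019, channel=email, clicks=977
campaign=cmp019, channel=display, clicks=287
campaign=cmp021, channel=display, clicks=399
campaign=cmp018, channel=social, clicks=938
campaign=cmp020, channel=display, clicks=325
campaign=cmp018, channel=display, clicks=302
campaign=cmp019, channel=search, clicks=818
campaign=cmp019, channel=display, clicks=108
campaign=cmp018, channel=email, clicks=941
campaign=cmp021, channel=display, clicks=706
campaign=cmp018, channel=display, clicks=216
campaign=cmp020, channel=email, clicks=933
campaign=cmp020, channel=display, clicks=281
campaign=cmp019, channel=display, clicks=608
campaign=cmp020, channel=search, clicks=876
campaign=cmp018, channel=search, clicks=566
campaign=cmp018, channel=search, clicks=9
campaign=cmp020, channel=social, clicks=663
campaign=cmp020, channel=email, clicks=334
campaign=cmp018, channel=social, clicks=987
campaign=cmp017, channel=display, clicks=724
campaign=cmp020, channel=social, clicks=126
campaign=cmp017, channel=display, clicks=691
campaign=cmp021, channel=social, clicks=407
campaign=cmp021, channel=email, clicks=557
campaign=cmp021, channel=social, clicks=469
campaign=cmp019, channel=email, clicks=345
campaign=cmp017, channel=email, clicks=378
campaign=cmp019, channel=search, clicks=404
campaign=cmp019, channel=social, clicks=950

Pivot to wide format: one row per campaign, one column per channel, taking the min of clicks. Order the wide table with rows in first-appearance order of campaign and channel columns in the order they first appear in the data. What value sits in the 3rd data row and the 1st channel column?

With rows in first-appearance order of campaign, row 3 is campaign=cmp018. channel columns in first-appearance order: email, display, social, search; column 1 is email.
Long rows with campaign=cmp018, channel=email: min(160, 384, 941) = 160.

160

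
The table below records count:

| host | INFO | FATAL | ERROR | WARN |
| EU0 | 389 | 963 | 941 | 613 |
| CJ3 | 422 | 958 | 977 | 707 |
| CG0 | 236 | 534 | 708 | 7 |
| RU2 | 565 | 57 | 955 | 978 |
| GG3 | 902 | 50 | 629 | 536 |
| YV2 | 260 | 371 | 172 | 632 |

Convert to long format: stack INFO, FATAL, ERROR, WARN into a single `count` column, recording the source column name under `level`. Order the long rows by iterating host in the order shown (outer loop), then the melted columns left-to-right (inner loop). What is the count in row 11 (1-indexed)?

24 rows total (6 × 4). Row 11: index ⌊(11-1)/4⌋ = 2 into host → CG0; (11-1) mod 4 = 2 into the melted columns → ERROR.
So row 11 is (CG0, ERROR, 708); count = 708.

708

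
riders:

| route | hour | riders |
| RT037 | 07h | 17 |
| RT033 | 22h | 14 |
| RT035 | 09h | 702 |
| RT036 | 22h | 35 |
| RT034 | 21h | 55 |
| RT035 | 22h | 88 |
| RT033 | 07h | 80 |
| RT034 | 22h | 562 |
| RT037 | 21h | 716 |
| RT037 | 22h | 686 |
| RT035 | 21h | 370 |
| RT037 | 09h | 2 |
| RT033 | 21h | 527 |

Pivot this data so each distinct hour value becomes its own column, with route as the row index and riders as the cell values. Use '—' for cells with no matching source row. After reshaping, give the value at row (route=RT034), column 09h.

No long-format row has route=RT034 and hour=09h, so the cell is —.

—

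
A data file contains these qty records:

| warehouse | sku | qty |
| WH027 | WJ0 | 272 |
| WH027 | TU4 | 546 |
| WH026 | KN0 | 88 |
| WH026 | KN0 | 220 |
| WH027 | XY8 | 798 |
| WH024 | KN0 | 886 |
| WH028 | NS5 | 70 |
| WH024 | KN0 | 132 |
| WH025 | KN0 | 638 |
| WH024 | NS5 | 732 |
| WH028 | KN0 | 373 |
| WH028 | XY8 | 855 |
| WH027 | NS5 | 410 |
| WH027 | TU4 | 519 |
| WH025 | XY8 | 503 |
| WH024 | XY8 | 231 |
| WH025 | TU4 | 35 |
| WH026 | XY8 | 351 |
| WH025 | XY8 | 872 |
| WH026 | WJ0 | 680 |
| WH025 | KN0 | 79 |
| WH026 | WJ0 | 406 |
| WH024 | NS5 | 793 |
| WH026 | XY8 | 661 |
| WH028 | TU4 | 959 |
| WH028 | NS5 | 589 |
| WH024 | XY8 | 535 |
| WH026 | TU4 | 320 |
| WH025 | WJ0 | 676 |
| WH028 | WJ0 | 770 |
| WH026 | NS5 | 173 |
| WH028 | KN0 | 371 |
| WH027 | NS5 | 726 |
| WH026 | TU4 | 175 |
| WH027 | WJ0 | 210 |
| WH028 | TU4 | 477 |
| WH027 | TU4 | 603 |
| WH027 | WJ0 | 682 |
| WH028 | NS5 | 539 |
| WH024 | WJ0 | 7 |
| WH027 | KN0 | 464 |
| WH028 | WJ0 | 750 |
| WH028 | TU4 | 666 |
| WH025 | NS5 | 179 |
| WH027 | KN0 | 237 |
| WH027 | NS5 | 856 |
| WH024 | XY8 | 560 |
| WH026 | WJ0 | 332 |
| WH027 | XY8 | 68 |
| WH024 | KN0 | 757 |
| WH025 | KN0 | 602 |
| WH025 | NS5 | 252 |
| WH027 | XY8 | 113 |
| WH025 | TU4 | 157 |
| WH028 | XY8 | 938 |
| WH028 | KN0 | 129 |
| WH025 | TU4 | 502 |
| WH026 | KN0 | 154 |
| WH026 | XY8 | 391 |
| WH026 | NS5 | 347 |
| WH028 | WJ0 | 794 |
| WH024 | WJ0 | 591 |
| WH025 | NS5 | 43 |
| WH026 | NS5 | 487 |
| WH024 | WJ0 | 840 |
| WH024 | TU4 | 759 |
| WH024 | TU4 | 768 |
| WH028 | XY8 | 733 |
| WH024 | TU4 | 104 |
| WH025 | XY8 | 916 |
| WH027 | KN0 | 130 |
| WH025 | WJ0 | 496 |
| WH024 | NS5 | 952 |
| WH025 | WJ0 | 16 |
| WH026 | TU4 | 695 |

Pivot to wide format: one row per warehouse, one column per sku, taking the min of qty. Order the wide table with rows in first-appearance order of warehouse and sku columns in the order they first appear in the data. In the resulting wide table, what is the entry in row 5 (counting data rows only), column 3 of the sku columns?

79

With rows in first-appearance order of warehouse, row 5 is warehouse=WH025. sku columns in first-appearance order: WJ0, TU4, KN0, XY8, NS5; column 3 is KN0.
Long rows with warehouse=WH025, sku=KN0: min(638, 79, 602) = 79.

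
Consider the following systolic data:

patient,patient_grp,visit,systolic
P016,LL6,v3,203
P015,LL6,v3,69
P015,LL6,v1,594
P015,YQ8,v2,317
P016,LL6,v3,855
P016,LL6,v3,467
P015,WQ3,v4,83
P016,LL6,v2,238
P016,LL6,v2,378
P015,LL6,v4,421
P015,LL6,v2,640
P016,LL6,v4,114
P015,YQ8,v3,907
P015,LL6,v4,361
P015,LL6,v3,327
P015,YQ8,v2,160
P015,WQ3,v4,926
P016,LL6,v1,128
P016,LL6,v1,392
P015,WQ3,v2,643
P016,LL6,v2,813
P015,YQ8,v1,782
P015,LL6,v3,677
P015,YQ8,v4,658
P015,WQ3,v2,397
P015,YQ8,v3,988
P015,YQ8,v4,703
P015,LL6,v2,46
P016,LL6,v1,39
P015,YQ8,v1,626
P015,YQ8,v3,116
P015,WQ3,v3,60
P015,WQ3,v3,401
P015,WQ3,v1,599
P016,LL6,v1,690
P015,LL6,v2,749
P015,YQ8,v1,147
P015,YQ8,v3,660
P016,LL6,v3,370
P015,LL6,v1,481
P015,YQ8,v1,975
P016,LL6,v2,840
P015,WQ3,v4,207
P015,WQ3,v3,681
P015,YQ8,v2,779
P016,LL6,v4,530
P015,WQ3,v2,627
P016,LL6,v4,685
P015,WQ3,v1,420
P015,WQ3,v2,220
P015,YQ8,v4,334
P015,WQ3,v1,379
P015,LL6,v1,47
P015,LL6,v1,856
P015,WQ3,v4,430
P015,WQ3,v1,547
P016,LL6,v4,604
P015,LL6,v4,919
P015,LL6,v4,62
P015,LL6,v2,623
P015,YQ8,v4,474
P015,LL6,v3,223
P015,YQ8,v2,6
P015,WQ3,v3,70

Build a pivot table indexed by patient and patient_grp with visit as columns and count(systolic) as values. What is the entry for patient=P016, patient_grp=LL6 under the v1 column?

4

Rows with patient=P016, patient_grp=LL6 and visit=v1: systolic values are 128, 392, 39, 690.
4 rows match — count = 4.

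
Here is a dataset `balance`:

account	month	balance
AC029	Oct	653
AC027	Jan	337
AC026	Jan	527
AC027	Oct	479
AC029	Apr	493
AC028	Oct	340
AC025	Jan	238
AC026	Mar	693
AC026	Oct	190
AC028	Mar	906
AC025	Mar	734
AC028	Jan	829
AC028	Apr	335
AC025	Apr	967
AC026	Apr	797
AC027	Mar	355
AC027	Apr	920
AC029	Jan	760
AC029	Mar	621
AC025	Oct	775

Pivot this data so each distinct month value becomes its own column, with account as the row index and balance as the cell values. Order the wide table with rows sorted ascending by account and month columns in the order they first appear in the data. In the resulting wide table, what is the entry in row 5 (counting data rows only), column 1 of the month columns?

653

With rows sorted ascending by account, row 5 is account=AC029. month columns in first-appearance order: Oct, Jan, Apr, Mar; column 1 is Oct.
Long rows with account=AC029, month=Oct: balance = 653.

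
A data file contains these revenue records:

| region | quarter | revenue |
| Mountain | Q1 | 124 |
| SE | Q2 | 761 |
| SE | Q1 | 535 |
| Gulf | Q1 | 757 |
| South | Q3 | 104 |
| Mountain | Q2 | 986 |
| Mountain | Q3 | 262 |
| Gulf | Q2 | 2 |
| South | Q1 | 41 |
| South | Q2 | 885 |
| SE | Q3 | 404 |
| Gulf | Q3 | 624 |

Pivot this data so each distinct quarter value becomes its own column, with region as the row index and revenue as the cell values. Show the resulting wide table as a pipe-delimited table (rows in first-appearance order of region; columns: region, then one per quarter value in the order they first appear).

Columns: region plus the 3 distinct quarter values (Q1, Q2, Q3).
For example, row Mountain column Q1 takes revenue=124 from the long row (Mountain, Q1).

| region | Q1 | Q2 | Q3 |
| Mountain | 124 | 986 | 262 |
| SE | 535 | 761 | 404 |
| Gulf | 757 | 2 | 624 |
| South | 41 | 885 | 104 |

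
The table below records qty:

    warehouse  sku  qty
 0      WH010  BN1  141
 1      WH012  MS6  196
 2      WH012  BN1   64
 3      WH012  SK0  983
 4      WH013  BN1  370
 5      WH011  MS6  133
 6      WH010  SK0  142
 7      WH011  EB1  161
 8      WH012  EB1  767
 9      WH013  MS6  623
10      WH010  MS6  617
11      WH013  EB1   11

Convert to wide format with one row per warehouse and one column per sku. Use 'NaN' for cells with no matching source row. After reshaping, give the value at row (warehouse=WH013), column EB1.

The long row with warehouse=WH013, sku=EB1 has qty=11.

11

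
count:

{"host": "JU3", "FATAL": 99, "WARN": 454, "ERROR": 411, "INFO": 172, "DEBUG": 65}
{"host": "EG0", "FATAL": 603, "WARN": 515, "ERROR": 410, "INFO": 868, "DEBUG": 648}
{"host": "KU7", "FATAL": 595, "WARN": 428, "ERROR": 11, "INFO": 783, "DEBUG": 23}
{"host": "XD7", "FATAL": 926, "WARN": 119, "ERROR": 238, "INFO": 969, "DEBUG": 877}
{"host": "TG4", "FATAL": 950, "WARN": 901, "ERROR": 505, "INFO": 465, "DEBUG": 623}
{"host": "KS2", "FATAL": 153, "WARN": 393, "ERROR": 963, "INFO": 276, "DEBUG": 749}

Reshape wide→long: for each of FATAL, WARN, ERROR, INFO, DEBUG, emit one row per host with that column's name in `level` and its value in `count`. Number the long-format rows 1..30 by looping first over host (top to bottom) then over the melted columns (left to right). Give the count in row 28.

963

30 rows total (6 × 5). Row 28: index ⌊(28-1)/5⌋ = 5 into host → KS2; (28-1) mod 5 = 2 into the melted columns → ERROR.
So row 28 is (KS2, ERROR, 963); count = 963.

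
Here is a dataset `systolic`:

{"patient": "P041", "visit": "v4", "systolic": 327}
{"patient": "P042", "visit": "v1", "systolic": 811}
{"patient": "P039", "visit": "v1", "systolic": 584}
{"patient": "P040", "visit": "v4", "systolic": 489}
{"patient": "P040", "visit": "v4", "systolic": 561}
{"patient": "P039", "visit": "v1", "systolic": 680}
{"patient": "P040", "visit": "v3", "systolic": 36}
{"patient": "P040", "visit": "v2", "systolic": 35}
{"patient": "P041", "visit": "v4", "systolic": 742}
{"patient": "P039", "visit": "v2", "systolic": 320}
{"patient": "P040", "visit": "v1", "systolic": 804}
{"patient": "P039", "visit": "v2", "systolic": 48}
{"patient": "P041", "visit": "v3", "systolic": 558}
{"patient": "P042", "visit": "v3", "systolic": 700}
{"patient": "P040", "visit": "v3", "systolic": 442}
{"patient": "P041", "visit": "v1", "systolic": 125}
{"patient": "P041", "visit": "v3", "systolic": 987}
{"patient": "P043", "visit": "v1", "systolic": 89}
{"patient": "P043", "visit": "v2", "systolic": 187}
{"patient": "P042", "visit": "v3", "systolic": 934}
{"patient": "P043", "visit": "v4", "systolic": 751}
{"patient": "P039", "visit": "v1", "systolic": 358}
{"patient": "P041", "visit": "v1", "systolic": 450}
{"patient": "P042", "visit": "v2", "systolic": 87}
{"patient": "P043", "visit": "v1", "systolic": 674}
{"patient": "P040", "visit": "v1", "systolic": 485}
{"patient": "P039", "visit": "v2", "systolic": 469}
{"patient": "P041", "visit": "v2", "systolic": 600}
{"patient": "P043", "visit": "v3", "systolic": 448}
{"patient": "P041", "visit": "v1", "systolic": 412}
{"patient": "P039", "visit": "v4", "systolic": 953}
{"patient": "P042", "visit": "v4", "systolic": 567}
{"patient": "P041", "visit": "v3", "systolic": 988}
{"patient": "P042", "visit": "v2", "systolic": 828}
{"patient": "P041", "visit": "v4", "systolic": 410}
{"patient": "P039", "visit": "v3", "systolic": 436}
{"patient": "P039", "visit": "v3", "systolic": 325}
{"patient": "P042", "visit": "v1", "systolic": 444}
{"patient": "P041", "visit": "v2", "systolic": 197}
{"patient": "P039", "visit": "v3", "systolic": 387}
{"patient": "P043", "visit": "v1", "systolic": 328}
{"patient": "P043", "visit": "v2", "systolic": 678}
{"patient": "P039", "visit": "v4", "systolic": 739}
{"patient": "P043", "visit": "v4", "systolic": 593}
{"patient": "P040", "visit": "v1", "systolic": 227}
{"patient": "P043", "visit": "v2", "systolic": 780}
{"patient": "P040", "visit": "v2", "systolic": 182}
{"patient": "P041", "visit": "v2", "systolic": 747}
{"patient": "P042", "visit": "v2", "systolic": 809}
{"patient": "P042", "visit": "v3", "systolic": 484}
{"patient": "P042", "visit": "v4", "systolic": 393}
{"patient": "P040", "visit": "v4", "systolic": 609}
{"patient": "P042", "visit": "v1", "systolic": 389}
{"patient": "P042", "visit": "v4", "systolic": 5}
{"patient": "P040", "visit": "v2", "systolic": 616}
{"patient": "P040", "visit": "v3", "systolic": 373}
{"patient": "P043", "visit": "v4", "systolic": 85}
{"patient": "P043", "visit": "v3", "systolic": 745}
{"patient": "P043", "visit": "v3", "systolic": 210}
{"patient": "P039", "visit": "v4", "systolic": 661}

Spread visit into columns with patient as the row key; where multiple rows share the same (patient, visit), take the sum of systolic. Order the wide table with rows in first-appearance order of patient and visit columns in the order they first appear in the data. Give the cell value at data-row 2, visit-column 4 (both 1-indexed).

1724

With rows in first-appearance order of patient, row 2 is patient=P042. visit columns in first-appearance order: v4, v1, v3, v2; column 4 is v2.
Long rows with patient=P042, visit=v2: 87 + 828 + 809 = 1724.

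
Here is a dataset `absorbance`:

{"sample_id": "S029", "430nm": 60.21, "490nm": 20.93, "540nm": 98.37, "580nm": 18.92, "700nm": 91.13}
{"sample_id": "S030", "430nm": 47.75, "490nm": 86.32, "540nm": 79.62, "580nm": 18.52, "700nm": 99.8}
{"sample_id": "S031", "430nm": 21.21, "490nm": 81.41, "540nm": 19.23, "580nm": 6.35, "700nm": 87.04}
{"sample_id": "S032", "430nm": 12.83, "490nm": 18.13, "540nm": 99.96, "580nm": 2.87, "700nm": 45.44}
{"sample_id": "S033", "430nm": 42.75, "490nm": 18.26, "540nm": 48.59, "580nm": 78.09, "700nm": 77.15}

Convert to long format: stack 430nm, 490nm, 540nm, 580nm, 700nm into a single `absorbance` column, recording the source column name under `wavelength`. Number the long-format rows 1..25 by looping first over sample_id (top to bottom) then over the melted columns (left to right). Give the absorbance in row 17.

25 rows total (5 × 5). Row 17: index ⌊(17-1)/5⌋ = 3 into sample_id → S032; (17-1) mod 5 = 1 into the melted columns → 490nm.
So row 17 is (S032, 490nm, 18.13); absorbance = 18.13.

18.13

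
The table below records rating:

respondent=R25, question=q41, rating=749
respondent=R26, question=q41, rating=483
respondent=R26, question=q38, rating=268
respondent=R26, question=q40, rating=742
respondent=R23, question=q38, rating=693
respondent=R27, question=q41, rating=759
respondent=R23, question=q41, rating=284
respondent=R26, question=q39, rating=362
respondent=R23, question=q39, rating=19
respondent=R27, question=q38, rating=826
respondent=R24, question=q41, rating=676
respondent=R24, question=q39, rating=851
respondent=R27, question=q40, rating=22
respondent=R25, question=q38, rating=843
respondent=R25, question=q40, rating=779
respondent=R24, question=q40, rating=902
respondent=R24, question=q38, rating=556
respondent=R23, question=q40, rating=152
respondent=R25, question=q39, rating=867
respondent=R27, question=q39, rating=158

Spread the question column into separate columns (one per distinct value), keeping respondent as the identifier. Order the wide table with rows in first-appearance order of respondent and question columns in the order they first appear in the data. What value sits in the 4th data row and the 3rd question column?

With rows in first-appearance order of respondent, row 4 is respondent=R27. question columns in first-appearance order: q41, q38, q40, q39; column 3 is q40.
Long rows with respondent=R27, question=q40: rating = 22.

22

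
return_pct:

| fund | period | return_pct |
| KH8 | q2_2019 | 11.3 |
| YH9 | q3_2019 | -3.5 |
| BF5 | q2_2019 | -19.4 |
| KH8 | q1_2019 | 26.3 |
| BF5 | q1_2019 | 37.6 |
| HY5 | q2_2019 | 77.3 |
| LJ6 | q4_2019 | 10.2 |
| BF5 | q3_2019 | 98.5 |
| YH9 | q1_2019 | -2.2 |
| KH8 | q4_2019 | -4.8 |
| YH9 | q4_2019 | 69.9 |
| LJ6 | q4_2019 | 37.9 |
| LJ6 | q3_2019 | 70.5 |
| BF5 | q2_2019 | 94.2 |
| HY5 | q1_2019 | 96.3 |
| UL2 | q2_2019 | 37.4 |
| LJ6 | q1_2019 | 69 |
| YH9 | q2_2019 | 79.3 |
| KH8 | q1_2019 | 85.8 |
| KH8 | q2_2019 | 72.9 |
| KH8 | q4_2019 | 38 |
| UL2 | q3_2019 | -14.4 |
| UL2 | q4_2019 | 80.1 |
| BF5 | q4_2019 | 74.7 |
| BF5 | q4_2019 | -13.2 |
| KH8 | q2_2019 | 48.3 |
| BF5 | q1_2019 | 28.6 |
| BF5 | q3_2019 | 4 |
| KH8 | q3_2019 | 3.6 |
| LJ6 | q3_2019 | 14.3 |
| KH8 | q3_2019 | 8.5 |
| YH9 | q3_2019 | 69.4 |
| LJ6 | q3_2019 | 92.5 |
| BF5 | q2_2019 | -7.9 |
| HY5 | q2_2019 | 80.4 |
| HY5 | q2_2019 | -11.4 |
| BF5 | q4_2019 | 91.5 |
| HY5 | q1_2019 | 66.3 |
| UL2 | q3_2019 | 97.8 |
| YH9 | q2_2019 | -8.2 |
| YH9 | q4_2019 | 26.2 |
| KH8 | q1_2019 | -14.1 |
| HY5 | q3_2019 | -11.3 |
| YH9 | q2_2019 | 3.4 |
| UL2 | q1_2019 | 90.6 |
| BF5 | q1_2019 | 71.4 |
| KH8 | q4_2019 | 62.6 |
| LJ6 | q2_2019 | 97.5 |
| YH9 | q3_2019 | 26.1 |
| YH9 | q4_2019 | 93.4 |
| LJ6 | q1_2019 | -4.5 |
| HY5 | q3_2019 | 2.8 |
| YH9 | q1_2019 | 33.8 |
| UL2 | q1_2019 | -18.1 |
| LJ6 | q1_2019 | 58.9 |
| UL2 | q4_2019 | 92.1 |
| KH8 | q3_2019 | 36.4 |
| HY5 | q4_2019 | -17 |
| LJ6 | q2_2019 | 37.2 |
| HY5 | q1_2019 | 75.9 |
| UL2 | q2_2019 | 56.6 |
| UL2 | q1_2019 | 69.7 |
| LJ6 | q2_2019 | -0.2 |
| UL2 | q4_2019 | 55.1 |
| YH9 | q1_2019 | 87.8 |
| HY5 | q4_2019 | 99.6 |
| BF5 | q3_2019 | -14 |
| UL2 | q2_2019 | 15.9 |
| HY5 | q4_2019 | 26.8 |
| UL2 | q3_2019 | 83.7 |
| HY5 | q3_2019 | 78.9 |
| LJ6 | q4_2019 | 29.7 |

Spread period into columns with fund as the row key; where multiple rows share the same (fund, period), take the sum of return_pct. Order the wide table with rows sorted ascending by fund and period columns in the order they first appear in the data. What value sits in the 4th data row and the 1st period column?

134.5

With rows sorted ascending by fund, row 4 is fund=LJ6. period columns in first-appearance order: q2_2019, q3_2019, q1_2019, q4_2019; column 1 is q2_2019.
Long rows with fund=LJ6, period=q2_2019: 97.5 + 37.2 + -0.2 = 134.5.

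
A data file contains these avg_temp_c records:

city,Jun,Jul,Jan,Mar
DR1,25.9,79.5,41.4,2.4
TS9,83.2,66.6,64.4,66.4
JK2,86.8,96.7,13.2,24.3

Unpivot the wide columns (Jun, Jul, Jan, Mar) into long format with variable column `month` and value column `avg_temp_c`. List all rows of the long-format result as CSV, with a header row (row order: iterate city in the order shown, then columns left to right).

Each (city, column) pair becomes one row: 3 × 4 = 12 rows.
For example, (DR1, Jun) → avg_temp_c=25.9.

city,month,avg_temp_c
DR1,Jun,25.9
DR1,Jul,79.5
DR1,Jan,41.4
DR1,Mar,2.4
TS9,Jun,83.2
TS9,Jul,66.6
TS9,Jan,64.4
TS9,Mar,66.4
JK2,Jun,86.8
JK2,Jul,96.7
JK2,Jan,13.2
JK2,Mar,24.3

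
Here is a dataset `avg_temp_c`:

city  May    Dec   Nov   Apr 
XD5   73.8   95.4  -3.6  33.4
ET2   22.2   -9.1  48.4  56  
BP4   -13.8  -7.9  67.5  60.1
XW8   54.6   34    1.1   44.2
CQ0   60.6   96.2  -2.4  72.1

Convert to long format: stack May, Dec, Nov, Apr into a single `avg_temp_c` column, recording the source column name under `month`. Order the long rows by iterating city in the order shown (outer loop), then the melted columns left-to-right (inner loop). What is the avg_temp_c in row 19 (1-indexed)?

20 rows total (5 × 4). Row 19: index ⌊(19-1)/4⌋ = 4 into city → CQ0; (19-1) mod 4 = 2 into the melted columns → Nov.
So row 19 is (CQ0, Nov, -2.4); avg_temp_c = -2.4.

-2.4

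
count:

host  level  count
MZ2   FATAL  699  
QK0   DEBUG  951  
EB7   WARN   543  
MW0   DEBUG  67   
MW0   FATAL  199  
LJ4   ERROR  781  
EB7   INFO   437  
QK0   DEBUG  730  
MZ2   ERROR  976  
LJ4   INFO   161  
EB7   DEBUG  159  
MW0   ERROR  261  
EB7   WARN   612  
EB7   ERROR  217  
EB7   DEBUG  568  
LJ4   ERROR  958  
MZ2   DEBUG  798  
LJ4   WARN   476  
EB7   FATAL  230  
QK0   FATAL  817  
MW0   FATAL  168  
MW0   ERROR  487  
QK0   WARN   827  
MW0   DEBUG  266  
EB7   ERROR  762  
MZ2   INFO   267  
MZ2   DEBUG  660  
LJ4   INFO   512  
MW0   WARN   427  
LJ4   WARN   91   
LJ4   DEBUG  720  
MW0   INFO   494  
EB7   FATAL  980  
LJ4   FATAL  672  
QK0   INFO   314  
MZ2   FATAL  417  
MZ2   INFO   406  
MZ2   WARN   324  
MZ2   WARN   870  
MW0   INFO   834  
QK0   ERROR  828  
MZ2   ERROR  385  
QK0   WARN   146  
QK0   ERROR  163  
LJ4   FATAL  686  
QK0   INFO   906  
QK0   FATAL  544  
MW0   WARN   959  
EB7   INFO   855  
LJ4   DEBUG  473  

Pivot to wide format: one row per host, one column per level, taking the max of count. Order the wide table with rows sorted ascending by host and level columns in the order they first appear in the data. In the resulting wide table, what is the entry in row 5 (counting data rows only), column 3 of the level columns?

With rows sorted ascending by host, row 5 is host=QK0. level columns in first-appearance order: FATAL, DEBUG, WARN, ERROR, INFO; column 3 is WARN.
Long rows with host=QK0, level=WARN: max(827, 146) = 827.

827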